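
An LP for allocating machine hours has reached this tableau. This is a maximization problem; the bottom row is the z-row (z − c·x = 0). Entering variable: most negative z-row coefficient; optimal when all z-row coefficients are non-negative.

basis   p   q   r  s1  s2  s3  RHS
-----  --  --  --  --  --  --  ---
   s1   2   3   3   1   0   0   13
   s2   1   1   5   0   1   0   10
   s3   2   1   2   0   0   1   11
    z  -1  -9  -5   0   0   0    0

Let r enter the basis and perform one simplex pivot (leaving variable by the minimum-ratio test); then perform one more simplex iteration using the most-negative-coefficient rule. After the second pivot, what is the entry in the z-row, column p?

Ratio test on column r — row 1: 13/3 = 13/3; row 2: 10/5 = 2; row 3: 11/2 = 11/2. Minimum is 2 at row 2 (s2 leaves); pivot element 5.
Divide row 2 by 5; eliminate column r from the other rows.
Second iteration: most negative z-row entry is -8 in column q, so q enters.
Ratio test on column q — row 1: 7/(12/5) = 35/12; row 2: 2/(1/5) = 10; row 3: 7/(3/5) = 35/3. Minimum is 35/12 at row 1 (s1 leaves); pivot element 12/5.
Divide row 1 by 12/5; eliminate column q from the other rows.
After both pivots, the entry at the z-row, column p is 14/3.

14/3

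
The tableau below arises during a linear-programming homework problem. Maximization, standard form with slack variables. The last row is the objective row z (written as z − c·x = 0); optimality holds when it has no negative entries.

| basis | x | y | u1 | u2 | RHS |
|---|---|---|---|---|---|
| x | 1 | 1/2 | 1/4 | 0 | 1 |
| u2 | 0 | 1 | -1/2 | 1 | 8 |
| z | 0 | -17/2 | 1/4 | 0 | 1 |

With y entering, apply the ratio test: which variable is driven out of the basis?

Column y entries and ratios — x: 1/(1/2) = 2; u2: 8/1 = 8.
Smallest ratio is 2 in the row of x, so x leaves.

x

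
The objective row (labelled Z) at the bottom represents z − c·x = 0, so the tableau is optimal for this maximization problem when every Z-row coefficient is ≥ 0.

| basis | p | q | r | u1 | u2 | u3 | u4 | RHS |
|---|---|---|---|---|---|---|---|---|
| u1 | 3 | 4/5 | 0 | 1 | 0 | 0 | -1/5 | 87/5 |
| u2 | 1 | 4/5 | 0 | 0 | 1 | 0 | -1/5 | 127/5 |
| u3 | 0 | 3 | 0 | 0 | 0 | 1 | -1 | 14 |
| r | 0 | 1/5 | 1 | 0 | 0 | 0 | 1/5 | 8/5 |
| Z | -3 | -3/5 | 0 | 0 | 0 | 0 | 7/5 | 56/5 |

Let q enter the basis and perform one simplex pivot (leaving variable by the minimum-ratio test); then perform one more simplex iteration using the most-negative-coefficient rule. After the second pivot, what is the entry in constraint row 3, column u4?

-1/3

Ratio test on column q — row 1: (87/5)/(4/5) = 87/4; row 2: (127/5)/(4/5) = 127/4; row 3: 14/3 = 14/3; row 4: (8/5)/(1/5) = 8. Minimum is 14/3 at row 3 (u3 leaves); pivot element 3.
Divide row 3 by 3; eliminate column q from the other rows.
Second iteration: most negative Z-row entry is -3 in column p, so p enters.
Ratio test on column p — row 1: (41/3)/3 = 41/9; row 2: (65/3)/1 = 65/3; row 3: entry 0 ≤ 0; row 4: entry 0 ≤ 0. Minimum is 41/9 at row 1 (u1 leaves); pivot element 3.
Divide row 1 by 3; eliminate column p from the other rows.
After both pivots, the entry at constraint row 3, column u4 is -1/3.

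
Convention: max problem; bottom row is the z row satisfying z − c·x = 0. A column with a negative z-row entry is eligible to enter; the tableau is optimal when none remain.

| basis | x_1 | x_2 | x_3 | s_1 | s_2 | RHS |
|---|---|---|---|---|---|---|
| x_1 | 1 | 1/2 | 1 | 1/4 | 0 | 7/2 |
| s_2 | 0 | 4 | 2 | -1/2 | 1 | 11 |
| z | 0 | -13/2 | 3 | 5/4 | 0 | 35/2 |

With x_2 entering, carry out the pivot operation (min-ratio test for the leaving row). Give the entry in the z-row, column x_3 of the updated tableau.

25/4

Ratio test on column x_2 — row 1: (7/2)/(1/2) = 7; row 2: 11/4 = 11/4. Minimum is 11/4 at row 2 (s_2 leaves); pivot element 4.
Divide row 2 by 4; eliminate column x_2 from the other rows.
z-row update in column x_3: 3 − (-13/2)·(1/2) = 25/4.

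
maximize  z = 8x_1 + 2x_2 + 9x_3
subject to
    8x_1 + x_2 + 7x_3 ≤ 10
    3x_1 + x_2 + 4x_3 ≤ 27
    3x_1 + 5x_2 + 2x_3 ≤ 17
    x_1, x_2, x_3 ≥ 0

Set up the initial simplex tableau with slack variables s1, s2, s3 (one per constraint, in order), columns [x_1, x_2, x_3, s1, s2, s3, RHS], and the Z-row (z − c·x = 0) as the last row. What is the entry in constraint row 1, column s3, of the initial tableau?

Slack s3 belongs to constraint 3; its column is the unit vector e_3, so the entry in row 1 is 0.

0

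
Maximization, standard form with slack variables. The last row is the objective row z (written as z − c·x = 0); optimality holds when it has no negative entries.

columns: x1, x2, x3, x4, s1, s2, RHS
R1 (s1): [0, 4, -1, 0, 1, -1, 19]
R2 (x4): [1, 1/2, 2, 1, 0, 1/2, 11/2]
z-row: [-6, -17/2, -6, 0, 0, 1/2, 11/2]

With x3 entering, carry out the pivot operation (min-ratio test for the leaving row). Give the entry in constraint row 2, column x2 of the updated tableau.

Ratio test on column x3 — row 1: entry -1 ≤ 0; row 2: (11/2)/2 = 11/4. Minimum is 11/4 at row 2 (x4 leaves); pivot element 2.
Divide row 2 by 2; eliminate column x3 from the other rows.
In the new row 2, the x2 entry is the old entry divided by the pivot: (1/2)/2 = 1/4.

1/4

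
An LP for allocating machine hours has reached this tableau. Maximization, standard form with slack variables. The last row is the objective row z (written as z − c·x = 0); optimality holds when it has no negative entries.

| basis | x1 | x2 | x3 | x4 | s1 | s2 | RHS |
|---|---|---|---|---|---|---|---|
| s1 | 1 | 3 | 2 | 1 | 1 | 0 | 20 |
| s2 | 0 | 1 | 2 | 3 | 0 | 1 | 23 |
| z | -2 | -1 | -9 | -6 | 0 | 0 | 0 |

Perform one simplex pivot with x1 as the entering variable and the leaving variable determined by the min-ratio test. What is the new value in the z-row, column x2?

Ratio test on column x1 — row 1: 20/1 = 20; row 2: entry 0 ≤ 0. Minimum is 20 at row 1 (s1 leaves); pivot element 1.
Divide row 1 by 1; eliminate column x1 from the other rows.
z-row update in column x2: -1 − (-2)·3 = 5.

5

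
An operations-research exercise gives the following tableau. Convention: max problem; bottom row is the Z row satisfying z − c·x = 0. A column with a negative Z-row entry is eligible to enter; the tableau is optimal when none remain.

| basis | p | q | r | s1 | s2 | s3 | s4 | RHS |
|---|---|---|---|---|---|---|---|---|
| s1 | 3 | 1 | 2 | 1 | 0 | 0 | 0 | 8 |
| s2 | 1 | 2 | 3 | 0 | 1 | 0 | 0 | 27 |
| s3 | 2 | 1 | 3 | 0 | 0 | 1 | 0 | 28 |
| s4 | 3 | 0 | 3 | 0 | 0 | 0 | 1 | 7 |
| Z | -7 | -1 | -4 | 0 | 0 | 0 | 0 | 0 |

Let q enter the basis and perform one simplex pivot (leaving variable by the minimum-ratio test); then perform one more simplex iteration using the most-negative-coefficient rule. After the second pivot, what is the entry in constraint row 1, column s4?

Ratio test on column q — row 1: 8/1 = 8; row 2: 27/2 = 27/2; row 3: 28/1 = 28; row 4: entry 0 ≤ 0. Minimum is 8 at row 1 (s1 leaves); pivot element 1.
Divide row 1 by 1; eliminate column q from the other rows.
Second iteration: most negative Z-row entry is -4 in column p, so p enters.
Ratio test on column p — row 1: 8/3 = 8/3; row 2: entry -5 ≤ 0; row 3: entry -1 ≤ 0; row 4: 7/3 = 7/3. Minimum is 7/3 at row 4 (s4 leaves); pivot element 3.
Divide row 4 by 3; eliminate column p from the other rows.
After both pivots, the entry at constraint row 1, column s4 is -1.

-1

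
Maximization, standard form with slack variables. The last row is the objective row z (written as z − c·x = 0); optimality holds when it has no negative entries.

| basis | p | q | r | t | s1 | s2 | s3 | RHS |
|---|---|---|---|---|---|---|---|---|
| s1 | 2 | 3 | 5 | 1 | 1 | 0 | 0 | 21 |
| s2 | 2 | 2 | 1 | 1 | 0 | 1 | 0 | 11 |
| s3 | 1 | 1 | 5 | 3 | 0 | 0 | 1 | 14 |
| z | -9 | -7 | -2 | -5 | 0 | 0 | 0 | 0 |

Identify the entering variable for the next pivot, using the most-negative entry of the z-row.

p

Negative z-row entries: p: -9, q: -7, r: -2, t: -5.
The most negative is -9 in column p, so p enters.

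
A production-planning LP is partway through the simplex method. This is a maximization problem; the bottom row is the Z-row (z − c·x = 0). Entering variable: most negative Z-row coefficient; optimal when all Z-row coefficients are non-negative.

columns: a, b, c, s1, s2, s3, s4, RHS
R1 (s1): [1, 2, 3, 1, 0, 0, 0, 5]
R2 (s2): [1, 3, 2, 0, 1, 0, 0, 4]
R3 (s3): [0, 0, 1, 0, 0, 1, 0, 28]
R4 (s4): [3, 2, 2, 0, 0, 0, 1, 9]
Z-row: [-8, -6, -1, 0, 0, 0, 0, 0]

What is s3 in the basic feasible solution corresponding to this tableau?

28

s3 is basic (row 3); its value is the RHS of that row, 28.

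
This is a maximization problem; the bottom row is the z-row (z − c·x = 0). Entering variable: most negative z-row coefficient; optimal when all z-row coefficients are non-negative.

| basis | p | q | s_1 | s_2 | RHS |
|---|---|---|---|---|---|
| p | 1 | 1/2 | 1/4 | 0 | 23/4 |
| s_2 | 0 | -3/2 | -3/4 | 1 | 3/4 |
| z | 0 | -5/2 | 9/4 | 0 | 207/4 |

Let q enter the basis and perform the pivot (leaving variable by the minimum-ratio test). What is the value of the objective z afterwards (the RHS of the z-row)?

161/2

Ratio test on column q — row 1: (23/4)/(1/2) = 23/2; row 2: entry -3/2 ≤ 0. Minimum is 23/2 at row 1 (p leaves); pivot element 1/2.
Pivot on row 1; the z-row RHS becomes 207/4 − (-5/2)·(23/2) = 161/2.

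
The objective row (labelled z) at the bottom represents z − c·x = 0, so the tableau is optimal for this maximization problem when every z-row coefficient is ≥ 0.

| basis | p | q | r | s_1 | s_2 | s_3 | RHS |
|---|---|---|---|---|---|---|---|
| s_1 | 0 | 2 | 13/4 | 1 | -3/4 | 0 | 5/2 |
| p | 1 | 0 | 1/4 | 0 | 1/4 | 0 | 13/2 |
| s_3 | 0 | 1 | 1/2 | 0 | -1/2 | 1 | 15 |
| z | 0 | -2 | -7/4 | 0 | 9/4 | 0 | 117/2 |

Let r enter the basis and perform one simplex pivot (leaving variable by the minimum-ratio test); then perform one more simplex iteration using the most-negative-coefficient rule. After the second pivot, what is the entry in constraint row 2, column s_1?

Ratio test on column r — row 1: (5/2)/(13/4) = 10/13; row 2: (13/2)/(1/4) = 26; row 3: 15/(1/2) = 30. Minimum is 10/13 at row 1 (s_1 leaves); pivot element 13/4.
Divide row 1 by 13/4; eliminate column r from the other rows.
Second iteration: most negative z-row entry is -12/13 in column q, so q enters.
Ratio test on column q — row 1: (10/13)/(8/13) = 5/4; row 2: entry -2/13 ≤ 0; row 3: (190/13)/(9/13) = 190/9. Minimum is 5/4 at row 1 (r leaves); pivot element 8/13.
Divide row 1 by 8/13; eliminate column q from the other rows.
After both pivots, the entry at constraint row 2, column s_1 is 0.

0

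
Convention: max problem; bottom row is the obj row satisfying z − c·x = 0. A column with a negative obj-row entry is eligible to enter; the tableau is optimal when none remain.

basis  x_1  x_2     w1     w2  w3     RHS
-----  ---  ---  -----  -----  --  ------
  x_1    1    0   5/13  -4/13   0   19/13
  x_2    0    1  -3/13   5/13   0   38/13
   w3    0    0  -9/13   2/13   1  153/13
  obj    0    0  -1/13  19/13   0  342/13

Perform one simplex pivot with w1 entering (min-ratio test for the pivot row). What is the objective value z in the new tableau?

Ratio test on column w1 — row 1: (19/13)/(5/13) = 19/5; row 2: entry -3/13 ≤ 0; row 3: entry -9/13 ≤ 0. Minimum is 19/5 at row 1 (x_1 leaves); pivot element 5/13.
Pivot on row 1; the obj-row RHS becomes 342/13 − (-1/13)·(19/5) = 133/5.

133/5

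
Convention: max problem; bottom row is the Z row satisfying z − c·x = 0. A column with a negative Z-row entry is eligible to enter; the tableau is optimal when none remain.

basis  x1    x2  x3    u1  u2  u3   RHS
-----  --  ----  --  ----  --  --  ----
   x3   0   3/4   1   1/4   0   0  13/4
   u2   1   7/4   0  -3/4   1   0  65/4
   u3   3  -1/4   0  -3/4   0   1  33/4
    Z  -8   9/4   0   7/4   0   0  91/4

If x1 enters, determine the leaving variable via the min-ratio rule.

u3

Column x1 entries and ratios — x3: 0 ≤ 0, skip; u2: (65/4)/1 = 65/4; u3: (33/4)/3 = 11/4.
Smallest ratio is 11/4 in the row of u3, so u3 leaves.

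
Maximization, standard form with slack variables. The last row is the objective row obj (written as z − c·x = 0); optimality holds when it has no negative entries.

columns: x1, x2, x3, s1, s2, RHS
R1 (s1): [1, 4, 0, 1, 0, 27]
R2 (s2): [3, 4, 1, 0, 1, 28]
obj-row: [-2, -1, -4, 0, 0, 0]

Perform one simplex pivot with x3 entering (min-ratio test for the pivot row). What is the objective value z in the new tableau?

Ratio test on column x3 — row 1: entry 0 ≤ 0; row 2: 28/1 = 28. Minimum is 28 at row 2 (s2 leaves); pivot element 1.
Pivot on row 2; the obj-row RHS becomes 0 − (-4)·28 = 112.

112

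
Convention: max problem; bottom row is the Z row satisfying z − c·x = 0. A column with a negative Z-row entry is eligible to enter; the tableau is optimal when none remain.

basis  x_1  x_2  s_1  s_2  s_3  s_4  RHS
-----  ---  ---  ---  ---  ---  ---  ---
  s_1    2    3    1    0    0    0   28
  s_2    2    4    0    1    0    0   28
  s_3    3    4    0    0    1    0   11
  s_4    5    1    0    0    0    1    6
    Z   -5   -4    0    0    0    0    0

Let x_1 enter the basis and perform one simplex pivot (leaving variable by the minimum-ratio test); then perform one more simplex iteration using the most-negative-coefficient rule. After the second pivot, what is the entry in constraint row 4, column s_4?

Ratio test on column x_1 — row 1: 28/2 = 14; row 2: 28/2 = 14; row 3: 11/3 = 11/3; row 4: 6/5 = 6/5. Minimum is 6/5 at row 4 (s_4 leaves); pivot element 5.
Divide row 4 by 5; eliminate column x_1 from the other rows.
Second iteration: most negative Z-row entry is -3 in column x_2, so x_2 enters.
Ratio test on column x_2 — row 1: (128/5)/(13/5) = 128/13; row 2: (128/5)/(18/5) = 64/9; row 3: (37/5)/(17/5) = 37/17; row 4: (6/5)/(1/5) = 6. Minimum is 37/17 at row 3 (s_3 leaves); pivot element 17/5.
Divide row 3 by 17/5; eliminate column x_2 from the other rows.
After both pivots, the entry at constraint row 4, column s_4 is 4/17.

4/17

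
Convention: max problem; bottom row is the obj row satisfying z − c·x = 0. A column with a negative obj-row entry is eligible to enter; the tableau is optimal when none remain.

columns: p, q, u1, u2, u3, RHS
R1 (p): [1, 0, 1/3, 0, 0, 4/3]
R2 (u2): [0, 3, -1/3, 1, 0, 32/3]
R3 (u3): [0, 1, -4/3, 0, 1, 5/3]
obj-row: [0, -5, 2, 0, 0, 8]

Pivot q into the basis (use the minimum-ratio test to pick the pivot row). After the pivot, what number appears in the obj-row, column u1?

-14/3

Ratio test on column q — row 1: entry 0 ≤ 0; row 2: (32/3)/3 = 32/9; row 3: (5/3)/1 = 5/3. Minimum is 5/3 at row 3 (u3 leaves); pivot element 1.
Divide row 3 by 1; eliminate column q from the other rows.
obj-row update in column u1: 2 − (-5)·(-4/3) = -14/3.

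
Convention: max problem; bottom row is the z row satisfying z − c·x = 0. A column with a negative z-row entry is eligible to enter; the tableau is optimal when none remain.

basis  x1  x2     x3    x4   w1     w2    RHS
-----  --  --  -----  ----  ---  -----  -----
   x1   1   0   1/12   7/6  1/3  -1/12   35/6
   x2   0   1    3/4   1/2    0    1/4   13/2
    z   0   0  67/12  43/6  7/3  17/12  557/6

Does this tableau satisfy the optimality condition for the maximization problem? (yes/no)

yes

Every z-row coefficient is ≥ 0, so the tableau is optimal.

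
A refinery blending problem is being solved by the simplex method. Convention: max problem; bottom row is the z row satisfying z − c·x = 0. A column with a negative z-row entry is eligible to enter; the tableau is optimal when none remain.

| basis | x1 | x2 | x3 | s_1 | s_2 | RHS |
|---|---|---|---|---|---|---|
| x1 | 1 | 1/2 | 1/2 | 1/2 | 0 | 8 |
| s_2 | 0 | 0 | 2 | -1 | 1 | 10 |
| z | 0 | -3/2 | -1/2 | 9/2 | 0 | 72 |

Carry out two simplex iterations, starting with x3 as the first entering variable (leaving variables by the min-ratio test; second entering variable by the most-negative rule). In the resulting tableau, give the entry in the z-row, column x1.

3

Ratio test on column x3 — row 1: 8/(1/2) = 16; row 2: 10/2 = 5. Minimum is 5 at row 2 (s_2 leaves); pivot element 2.
Divide row 2 by 2; eliminate column x3 from the other rows.
Second iteration: most negative z-row entry is -3/2 in column x2, so x2 enters.
Ratio test on column x2 — row 1: (11/2)/(1/2) = 11; row 2: entry 0 ≤ 0. Minimum is 11 at row 1 (x1 leaves); pivot element 1/2.
Divide row 1 by 1/2; eliminate column x2 from the other rows.
After both pivots, the entry at the z-row, column x1 is 3.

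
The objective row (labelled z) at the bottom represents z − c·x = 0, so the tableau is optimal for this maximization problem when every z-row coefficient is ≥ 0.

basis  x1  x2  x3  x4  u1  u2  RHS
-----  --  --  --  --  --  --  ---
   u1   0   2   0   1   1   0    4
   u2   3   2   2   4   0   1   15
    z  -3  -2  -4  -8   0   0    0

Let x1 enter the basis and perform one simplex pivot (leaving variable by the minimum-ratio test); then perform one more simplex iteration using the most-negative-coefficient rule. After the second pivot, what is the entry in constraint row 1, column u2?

Ratio test on column x1 — row 1: entry 0 ≤ 0; row 2: 15/3 = 5. Minimum is 5 at row 2 (u2 leaves); pivot element 3.
Divide row 2 by 3; eliminate column x1 from the other rows.
Second iteration: most negative z-row entry is -4 in column x4, so x4 enters.
Ratio test on column x4 — row 1: 4/1 = 4; row 2: 5/(4/3) = 15/4. Minimum is 15/4 at row 2 (x1 leaves); pivot element 4/3.
Divide row 2 by 4/3; eliminate column x4 from the other rows.
After both pivots, the entry at constraint row 1, column u2 is -1/4.

-1/4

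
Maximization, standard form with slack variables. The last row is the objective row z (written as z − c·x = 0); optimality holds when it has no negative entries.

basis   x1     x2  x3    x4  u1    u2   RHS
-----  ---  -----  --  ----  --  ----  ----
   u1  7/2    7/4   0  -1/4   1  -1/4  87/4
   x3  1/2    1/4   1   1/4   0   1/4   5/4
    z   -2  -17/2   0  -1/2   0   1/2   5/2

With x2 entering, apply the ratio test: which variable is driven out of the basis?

x3

Column x2 entries and ratios — u1: (87/4)/(7/4) = 87/7; x3: (5/4)/(1/4) = 5.
Smallest ratio is 5 in the row of x3, so x3 leaves.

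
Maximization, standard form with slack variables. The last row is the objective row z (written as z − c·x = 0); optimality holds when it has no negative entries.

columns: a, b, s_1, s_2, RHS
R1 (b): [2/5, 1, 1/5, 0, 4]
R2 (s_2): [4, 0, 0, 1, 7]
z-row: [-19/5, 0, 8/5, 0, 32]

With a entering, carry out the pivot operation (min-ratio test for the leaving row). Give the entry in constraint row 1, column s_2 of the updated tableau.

Ratio test on column a — row 1: 4/(2/5) = 10; row 2: 7/4 = 7/4. Minimum is 7/4 at row 2 (s_2 leaves); pivot element 4.
Divide row 2 by 4; eliminate column a from the other rows.
Row 1 update in column s_2: 0 − (2/5)·(1/4) = -1/10.

-1/10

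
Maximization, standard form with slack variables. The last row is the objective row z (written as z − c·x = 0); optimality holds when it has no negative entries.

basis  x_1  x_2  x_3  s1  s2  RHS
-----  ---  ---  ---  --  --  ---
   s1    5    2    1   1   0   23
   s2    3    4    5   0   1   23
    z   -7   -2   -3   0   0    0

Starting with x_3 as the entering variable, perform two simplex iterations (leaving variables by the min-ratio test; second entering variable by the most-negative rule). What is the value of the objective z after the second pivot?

Ratio test on column x_3 — row 1: 23/1 = 23; row 2: 23/5 = 23/5. Minimum is 23/5 at row 2 (s2 leaves); pivot element 5.
Pivot on row 2; the z-row RHS becomes 0 − (-3)·(23/5) = 69/5.
Next entering variable (most negative z-row entry -26/5): x_1.
Ratio test on column x_1 — row 1: (92/5)/(22/5) = 46/11; row 2: (23/5)/(3/5) = 23/3. Minimum is 46/11 at row 1 (s1 leaves); pivot element 22/5.
After the second pivot the z-row RHS is 69/5 − (-26/5)·(46/11) = 391/11.

391/11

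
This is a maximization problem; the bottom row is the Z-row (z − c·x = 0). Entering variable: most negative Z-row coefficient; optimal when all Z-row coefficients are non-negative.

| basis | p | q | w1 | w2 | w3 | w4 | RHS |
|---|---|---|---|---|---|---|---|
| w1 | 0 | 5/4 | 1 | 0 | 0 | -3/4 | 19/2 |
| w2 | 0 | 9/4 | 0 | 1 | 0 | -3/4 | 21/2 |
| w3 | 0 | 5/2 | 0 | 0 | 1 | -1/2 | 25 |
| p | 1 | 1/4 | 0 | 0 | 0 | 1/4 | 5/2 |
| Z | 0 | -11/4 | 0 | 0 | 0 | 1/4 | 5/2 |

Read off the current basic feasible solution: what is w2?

21/2

w2 is basic (row 2); its value is the RHS of that row, 21/2.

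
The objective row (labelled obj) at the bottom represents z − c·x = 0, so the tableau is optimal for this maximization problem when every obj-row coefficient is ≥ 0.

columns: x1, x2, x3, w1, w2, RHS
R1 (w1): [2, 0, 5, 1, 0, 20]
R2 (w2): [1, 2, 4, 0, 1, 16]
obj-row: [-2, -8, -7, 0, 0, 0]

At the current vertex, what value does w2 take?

w2 is basic (row 2); its value is the RHS of that row, 16.

16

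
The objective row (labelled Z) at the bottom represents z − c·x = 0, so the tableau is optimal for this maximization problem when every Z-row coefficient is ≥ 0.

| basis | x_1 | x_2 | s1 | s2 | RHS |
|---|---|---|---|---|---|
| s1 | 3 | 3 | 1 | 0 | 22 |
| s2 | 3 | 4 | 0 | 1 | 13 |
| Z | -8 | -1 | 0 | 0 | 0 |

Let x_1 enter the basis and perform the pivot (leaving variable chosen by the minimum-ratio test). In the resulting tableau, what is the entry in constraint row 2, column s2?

1/3

Ratio test on column x_1 — row 1: 22/3 = 22/3; row 2: 13/3 = 13/3. Minimum is 13/3 at row 2 (s2 leaves); pivot element 3.
Divide row 2 by 3; eliminate column x_1 from the other rows.
In the new row 2, the s2 entry is the old entry divided by the pivot: 1/3 = 1/3.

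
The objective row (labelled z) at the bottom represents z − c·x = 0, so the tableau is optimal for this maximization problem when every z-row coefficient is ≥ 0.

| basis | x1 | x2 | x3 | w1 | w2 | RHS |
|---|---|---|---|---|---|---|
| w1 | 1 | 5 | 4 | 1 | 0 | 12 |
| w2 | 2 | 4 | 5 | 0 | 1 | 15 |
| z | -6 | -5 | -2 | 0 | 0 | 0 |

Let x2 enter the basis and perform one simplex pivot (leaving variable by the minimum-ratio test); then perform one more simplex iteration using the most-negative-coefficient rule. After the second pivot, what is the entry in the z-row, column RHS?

Ratio test on column x2 — row 1: 12/5 = 12/5; row 2: 15/4 = 15/4. Minimum is 12/5 at row 1 (w1 leaves); pivot element 5.
Divide row 1 by 5; eliminate column x2 from the other rows.
Second iteration: most negative z-row entry is -5 in column x1, so x1 enters.
Ratio test on column x1 — row 1: (12/5)/(1/5) = 12; row 2: (27/5)/(6/5) = 9/2. Minimum is 9/2 at row 2 (w2 leaves); pivot element 6/5.
Divide row 2 by 6/5; eliminate column x1 from the other rows.
After both pivots, the entry at the z-row, column RHS is 69/2.

69/2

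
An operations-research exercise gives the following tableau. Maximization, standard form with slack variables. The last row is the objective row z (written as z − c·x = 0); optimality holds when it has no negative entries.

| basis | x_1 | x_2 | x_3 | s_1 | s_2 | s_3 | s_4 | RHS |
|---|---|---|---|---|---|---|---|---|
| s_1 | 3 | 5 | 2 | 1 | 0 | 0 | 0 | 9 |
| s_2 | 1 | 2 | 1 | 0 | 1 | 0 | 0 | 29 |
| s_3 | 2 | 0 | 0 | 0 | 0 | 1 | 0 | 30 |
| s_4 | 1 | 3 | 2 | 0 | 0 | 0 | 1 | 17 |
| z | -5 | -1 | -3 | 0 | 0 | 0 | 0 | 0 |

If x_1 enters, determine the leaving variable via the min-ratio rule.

s_1

Column x_1 entries and ratios — s_1: 9/3 = 3; s_2: 29/1 = 29; s_3: 30/2 = 15; s_4: 17/1 = 17.
Smallest ratio is 3 in the row of s_1, so s_1 leaves.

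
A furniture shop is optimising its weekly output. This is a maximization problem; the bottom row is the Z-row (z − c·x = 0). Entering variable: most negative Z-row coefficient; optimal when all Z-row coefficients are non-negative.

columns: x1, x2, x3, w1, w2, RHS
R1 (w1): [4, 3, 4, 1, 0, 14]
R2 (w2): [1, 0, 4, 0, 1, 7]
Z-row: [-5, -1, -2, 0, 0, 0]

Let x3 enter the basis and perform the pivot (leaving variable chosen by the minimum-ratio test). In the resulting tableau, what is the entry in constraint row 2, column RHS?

7/4

Ratio test on column x3 — row 1: 14/4 = 7/2; row 2: 7/4 = 7/4. Minimum is 7/4 at row 2 (w2 leaves); pivot element 4.
Divide row 2 by 4; eliminate column x3 from the other rows.
In the new row 2, the RHS entry is the old entry divided by the pivot: 7/4 = 7/4.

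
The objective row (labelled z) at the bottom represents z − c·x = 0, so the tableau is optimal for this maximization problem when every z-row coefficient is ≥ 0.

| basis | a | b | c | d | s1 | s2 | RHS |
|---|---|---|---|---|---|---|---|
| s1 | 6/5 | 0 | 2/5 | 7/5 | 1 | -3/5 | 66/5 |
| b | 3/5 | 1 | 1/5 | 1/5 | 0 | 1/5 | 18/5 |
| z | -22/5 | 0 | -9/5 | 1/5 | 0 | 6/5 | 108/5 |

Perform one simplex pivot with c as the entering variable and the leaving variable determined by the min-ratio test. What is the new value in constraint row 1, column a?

0

Ratio test on column c — row 1: (66/5)/(2/5) = 33; row 2: (18/5)/(1/5) = 18. Minimum is 18 at row 2 (b leaves); pivot element 1/5.
Divide row 2 by 1/5; eliminate column c from the other rows.
Row 1 update in column a: 6/5 − (2/5)·3 = 0.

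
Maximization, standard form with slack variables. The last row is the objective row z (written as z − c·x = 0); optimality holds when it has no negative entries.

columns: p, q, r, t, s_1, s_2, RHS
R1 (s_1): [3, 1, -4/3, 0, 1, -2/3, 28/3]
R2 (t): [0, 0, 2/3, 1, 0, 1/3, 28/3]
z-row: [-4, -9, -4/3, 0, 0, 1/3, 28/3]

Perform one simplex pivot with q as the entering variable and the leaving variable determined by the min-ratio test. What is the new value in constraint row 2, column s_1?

Ratio test on column q — row 1: (28/3)/1 = 28/3; row 2: entry 0 ≤ 0. Minimum is 28/3 at row 1 (s_1 leaves); pivot element 1.
Divide row 1 by 1; eliminate column q from the other rows.
Row 2 update in column s_1: 0 − 0·1 = 0.

0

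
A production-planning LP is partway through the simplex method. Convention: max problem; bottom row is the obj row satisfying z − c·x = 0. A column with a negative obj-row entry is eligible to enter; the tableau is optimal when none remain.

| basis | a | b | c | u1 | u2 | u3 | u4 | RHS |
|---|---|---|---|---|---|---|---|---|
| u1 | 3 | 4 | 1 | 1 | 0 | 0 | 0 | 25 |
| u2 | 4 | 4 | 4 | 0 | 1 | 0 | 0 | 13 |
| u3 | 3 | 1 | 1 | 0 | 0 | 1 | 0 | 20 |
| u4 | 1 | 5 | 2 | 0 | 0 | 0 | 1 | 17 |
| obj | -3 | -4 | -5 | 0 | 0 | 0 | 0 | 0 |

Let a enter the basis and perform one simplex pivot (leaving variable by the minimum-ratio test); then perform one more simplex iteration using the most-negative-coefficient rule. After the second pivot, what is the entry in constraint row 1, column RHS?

87/4

Ratio test on column a — row 1: 25/3 = 25/3; row 2: 13/4 = 13/4; row 3: 20/3 = 20/3; row 4: 17/1 = 17. Minimum is 13/4 at row 2 (u2 leaves); pivot element 4.
Divide row 2 by 4; eliminate column a from the other rows.
Second iteration: most negative obj-row entry is -2 in column c, so c enters.
Ratio test on column c — row 1: entry -2 ≤ 0; row 2: (13/4)/1 = 13/4; row 3: entry -2 ≤ 0; row 4: (55/4)/1 = 55/4. Minimum is 13/4 at row 2 (a leaves); pivot element 1.
Divide row 2 by 1; eliminate column c from the other rows.
After both pivots, the entry at constraint row 1, column RHS is 87/4.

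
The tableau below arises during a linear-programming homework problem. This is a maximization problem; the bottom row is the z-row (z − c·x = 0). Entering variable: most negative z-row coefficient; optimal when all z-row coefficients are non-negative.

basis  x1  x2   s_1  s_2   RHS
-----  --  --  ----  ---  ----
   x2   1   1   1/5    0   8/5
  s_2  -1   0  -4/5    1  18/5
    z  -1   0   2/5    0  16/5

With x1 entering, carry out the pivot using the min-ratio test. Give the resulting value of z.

Ratio test on column x1 — row 1: (8/5)/1 = 8/5; row 2: entry -1 ≤ 0. Minimum is 8/5 at row 1 (x2 leaves); pivot element 1.
Pivot on row 1; the z-row RHS becomes 16/5 − (-1)·(8/5) = 24/5.

24/5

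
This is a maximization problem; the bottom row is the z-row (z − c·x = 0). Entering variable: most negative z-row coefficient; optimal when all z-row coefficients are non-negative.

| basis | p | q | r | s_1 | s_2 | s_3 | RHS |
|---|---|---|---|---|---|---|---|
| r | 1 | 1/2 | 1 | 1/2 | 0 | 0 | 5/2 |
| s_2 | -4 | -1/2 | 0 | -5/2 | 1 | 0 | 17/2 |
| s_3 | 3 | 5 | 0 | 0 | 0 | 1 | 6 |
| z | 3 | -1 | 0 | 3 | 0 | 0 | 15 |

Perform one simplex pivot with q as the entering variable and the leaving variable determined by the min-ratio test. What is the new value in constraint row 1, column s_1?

1/2

Ratio test on column q — row 1: (5/2)/(1/2) = 5; row 2: entry -1/2 ≤ 0; row 3: 6/5 = 6/5. Minimum is 6/5 at row 3 (s_3 leaves); pivot element 5.
Divide row 3 by 5; eliminate column q from the other rows.
Row 1 update in column s_1: 1/2 − (1/2)·0 = 1/2.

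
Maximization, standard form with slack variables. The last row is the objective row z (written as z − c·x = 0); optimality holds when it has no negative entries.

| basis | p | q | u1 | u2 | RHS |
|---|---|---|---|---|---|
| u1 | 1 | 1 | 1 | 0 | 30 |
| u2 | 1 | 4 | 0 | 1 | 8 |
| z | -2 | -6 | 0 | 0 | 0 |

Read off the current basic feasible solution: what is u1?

30

u1 is basic (row 1); its value is the RHS of that row, 30.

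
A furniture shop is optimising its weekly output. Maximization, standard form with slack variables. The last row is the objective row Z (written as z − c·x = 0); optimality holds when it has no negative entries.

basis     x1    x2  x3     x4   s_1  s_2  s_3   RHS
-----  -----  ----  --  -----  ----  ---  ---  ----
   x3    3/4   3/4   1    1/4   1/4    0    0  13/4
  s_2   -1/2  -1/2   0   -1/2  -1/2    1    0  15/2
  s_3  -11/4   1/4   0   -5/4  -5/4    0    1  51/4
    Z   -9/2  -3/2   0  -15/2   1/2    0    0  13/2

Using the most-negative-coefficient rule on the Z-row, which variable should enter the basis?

x4

Negative Z-row entries: x1: -9/2, x2: -3/2, x4: -15/2.
The most negative is -15/2 in column x4, so x4 enters.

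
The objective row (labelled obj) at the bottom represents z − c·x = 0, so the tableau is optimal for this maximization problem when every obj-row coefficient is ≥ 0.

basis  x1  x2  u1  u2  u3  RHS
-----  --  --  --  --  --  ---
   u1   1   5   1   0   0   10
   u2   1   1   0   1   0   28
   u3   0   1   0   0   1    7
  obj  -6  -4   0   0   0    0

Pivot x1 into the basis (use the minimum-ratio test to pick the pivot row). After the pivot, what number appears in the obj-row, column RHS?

60

Ratio test on column x1 — row 1: 10/1 = 10; row 2: 28/1 = 28; row 3: entry 0 ≤ 0. Minimum is 10 at row 1 (u1 leaves); pivot element 1.
Divide row 1 by 1; eliminate column x1 from the other rows.
obj-row update in column RHS: 0 − (-6)·10 = 60.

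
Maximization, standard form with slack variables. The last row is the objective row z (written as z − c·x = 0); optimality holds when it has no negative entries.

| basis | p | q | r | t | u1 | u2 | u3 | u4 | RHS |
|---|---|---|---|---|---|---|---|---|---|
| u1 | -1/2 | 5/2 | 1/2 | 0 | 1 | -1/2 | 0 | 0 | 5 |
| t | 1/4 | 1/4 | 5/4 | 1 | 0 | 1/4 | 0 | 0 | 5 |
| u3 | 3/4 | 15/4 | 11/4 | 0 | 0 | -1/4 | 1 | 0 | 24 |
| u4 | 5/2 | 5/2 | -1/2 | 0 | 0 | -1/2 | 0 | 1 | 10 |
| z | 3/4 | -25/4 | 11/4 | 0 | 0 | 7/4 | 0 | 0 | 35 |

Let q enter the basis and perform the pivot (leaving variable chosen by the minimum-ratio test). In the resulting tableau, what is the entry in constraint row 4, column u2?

0

Ratio test on column q — row 1: 5/(5/2) = 2; row 2: 5/(1/4) = 20; row 3: 24/(15/4) = 32/5; row 4: 10/(5/2) = 4. Minimum is 2 at row 1 (u1 leaves); pivot element 5/2.
Divide row 1 by 5/2; eliminate column q from the other rows.
Row 4 update in column u2: -1/2 − (5/2)·(-1/5) = 0.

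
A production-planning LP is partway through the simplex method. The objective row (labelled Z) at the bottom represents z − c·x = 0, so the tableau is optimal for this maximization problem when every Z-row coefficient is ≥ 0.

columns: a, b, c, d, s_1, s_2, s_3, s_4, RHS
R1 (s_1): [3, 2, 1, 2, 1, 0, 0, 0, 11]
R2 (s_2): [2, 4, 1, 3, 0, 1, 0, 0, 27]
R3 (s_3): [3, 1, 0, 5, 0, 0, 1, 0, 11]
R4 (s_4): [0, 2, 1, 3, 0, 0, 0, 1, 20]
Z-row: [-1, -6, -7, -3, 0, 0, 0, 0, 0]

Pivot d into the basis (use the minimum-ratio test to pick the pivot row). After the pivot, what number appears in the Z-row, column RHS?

Ratio test on column d — row 1: 11/2 = 11/2; row 2: 27/3 = 9; row 3: 11/5 = 11/5; row 4: 20/3 = 20/3. Minimum is 11/5 at row 3 (s_3 leaves); pivot element 5.
Divide row 3 by 5; eliminate column d from the other rows.
Z-row update in column RHS: 0 − (-3)·(11/5) = 33/5.

33/5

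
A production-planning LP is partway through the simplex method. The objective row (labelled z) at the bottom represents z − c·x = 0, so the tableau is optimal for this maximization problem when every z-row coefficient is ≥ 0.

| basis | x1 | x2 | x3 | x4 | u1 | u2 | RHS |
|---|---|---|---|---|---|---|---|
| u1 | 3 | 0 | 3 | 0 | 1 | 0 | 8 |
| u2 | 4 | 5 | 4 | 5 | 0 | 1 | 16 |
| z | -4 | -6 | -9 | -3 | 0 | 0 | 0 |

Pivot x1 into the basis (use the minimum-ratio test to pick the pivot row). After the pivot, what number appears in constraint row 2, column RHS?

16/3

Ratio test on column x1 — row 1: 8/3 = 8/3; row 2: 16/4 = 4. Minimum is 8/3 at row 1 (u1 leaves); pivot element 3.
Divide row 1 by 3; eliminate column x1 from the other rows.
Row 2 update in column RHS: 16 − 4·(8/3) = 16/3.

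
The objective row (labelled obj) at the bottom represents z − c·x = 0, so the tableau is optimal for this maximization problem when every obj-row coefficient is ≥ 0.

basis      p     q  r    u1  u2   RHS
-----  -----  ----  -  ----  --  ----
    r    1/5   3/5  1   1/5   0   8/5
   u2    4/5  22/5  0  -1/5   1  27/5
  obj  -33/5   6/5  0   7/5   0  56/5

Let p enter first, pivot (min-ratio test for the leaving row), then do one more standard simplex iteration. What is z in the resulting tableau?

56

Ratio test on column p — row 1: (8/5)/(1/5) = 8; row 2: (27/5)/(4/5) = 27/4. Minimum is 27/4 at row 2 (u2 leaves); pivot element 4/5.
Pivot on row 2; the obj-row RHS becomes 56/5 − (-33/5)·(27/4) = 223/4.
Next entering variable (most negative obj-row entry -1/4): u1.
Ratio test on column u1 — row 1: (1/4)/(1/4) = 1; row 2: entry -1/4 ≤ 0. Minimum is 1 at row 1 (r leaves); pivot element 1/4.
After the second pivot the obj-row RHS is 223/4 − (-1/4)·1 = 56.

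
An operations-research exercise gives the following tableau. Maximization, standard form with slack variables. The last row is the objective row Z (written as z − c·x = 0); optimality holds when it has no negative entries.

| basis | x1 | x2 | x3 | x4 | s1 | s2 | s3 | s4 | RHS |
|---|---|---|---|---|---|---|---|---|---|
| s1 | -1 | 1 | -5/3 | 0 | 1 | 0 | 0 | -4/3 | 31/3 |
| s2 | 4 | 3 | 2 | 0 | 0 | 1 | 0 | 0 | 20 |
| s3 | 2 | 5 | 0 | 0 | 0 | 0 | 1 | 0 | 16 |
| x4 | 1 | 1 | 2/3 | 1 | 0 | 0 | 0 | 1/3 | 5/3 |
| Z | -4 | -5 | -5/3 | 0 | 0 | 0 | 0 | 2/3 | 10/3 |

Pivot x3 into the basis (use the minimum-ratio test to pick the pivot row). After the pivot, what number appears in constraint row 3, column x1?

Ratio test on column x3 — row 1: entry -5/3 ≤ 0; row 2: 20/2 = 10; row 3: entry 0 ≤ 0; row 4: (5/3)/(2/3) = 5/2. Minimum is 5/2 at row 4 (x4 leaves); pivot element 2/3.
Divide row 4 by 2/3; eliminate column x3 from the other rows.
Row 3 update in column x1: 2 − 0·(3/2) = 2.

2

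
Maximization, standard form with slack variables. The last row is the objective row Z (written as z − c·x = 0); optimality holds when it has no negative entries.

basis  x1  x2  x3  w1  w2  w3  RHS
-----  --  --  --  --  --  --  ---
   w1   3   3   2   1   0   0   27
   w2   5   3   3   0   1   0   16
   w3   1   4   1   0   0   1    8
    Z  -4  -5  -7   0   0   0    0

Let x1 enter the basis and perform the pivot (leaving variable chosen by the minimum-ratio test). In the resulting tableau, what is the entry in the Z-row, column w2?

4/5

Ratio test on column x1 — row 1: 27/3 = 9; row 2: 16/5 = 16/5; row 3: 8/1 = 8. Minimum is 16/5 at row 2 (w2 leaves); pivot element 5.
Divide row 2 by 5; eliminate column x1 from the other rows.
Z-row update in column w2: 0 − (-4)·(1/5) = 4/5.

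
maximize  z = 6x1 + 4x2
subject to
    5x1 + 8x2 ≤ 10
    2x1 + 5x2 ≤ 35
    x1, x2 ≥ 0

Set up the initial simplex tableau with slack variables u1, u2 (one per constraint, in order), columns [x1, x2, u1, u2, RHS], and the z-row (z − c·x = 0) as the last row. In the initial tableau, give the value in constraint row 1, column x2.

8

Constraint 1 has coefficient 8 on x2.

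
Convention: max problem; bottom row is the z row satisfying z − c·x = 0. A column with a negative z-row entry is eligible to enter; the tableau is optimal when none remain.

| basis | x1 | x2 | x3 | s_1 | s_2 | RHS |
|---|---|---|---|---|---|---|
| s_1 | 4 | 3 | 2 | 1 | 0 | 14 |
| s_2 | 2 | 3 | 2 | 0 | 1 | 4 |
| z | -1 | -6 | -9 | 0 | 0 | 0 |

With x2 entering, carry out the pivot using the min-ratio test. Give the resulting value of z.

8

Ratio test on column x2 — row 1: 14/3 = 14/3; row 2: 4/3 = 4/3. Minimum is 4/3 at row 2 (s_2 leaves); pivot element 3.
Pivot on row 2; the z-row RHS becomes 0 − (-6)·(4/3) = 8.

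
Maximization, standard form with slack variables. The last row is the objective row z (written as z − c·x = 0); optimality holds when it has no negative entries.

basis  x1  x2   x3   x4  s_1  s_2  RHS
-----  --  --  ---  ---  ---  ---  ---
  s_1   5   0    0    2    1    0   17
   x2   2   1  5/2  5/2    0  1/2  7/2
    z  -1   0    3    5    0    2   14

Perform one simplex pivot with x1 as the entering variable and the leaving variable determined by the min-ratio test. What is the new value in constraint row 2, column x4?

Ratio test on column x1 — row 1: 17/5 = 17/5; row 2: (7/2)/2 = 7/4. Minimum is 7/4 at row 2 (x2 leaves); pivot element 2.
Divide row 2 by 2; eliminate column x1 from the other rows.
In the new row 2, the x4 entry is the old entry divided by the pivot: (5/2)/2 = 5/4.

5/4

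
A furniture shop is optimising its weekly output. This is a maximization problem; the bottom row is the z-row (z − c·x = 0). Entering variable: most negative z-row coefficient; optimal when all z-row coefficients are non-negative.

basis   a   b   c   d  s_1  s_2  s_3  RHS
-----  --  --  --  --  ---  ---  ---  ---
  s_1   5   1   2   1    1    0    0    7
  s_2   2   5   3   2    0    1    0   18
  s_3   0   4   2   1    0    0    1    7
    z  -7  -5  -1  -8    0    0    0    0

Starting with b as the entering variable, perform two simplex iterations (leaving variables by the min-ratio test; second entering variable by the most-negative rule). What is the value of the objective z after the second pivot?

161/10

Ratio test on column b — row 1: 7/1 = 7; row 2: 18/5 = 18/5; row 3: 7/4 = 7/4. Minimum is 7/4 at row 3 (s_3 leaves); pivot element 4.
Pivot on row 3; the z-row RHS becomes 0 − (-5)·(7/4) = 35/4.
Next entering variable (most negative z-row entry -7): a.
Ratio test on column a — row 1: (21/4)/5 = 21/20; row 2: (37/4)/2 = 37/8; row 3: entry 0 ≤ 0. Minimum is 21/20 at row 1 (s_1 leaves); pivot element 5.
After the second pivot the z-row RHS is 35/4 − (-7)·(21/20) = 161/10.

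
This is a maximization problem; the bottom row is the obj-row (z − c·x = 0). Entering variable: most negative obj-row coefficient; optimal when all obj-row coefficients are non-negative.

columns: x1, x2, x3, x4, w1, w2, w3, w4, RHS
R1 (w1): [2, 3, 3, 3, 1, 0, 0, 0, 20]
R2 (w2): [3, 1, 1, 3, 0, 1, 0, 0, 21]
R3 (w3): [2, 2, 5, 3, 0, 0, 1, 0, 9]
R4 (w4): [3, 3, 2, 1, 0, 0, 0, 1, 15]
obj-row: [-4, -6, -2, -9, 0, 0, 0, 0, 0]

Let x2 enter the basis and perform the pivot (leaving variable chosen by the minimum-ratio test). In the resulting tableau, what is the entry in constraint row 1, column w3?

Ratio test on column x2 — row 1: 20/3 = 20/3; row 2: 21/1 = 21; row 3: 9/2 = 9/2; row 4: 15/3 = 5. Minimum is 9/2 at row 3 (w3 leaves); pivot element 2.
Divide row 3 by 2; eliminate column x2 from the other rows.
Row 1 update in column w3: 0 − 3·(1/2) = -3/2.

-3/2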